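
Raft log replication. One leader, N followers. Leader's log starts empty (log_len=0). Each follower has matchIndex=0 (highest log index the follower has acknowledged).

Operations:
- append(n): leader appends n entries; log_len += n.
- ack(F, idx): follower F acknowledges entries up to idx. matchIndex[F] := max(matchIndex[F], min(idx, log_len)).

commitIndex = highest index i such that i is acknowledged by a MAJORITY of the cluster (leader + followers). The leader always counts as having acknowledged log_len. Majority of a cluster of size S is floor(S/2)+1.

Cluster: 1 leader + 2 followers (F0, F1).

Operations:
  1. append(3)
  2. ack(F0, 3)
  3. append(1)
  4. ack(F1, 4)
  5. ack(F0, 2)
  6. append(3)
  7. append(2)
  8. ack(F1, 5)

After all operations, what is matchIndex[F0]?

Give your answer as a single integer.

Answer: 3

Derivation:
Op 1: append 3 -> log_len=3
Op 2: F0 acks idx 3 -> match: F0=3 F1=0; commitIndex=3
Op 3: append 1 -> log_len=4
Op 4: F1 acks idx 4 -> match: F0=3 F1=4; commitIndex=4
Op 5: F0 acks idx 2 -> match: F0=3 F1=4; commitIndex=4
Op 6: append 3 -> log_len=7
Op 7: append 2 -> log_len=9
Op 8: F1 acks idx 5 -> match: F0=3 F1=5; commitIndex=5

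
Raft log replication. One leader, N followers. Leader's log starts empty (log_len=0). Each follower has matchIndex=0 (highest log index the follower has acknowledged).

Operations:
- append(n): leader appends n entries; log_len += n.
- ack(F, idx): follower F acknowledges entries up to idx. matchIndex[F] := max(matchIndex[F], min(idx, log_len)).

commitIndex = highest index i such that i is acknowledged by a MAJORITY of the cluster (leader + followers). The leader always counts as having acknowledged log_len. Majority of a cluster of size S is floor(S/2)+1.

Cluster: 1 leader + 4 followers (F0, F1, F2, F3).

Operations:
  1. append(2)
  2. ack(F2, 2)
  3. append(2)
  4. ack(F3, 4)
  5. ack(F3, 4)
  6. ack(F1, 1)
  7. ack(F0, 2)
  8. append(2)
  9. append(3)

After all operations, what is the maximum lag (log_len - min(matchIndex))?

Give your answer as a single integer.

Op 1: append 2 -> log_len=2
Op 2: F2 acks idx 2 -> match: F0=0 F1=0 F2=2 F3=0; commitIndex=0
Op 3: append 2 -> log_len=4
Op 4: F3 acks idx 4 -> match: F0=0 F1=0 F2=2 F3=4; commitIndex=2
Op 5: F3 acks idx 4 -> match: F0=0 F1=0 F2=2 F3=4; commitIndex=2
Op 6: F1 acks idx 1 -> match: F0=0 F1=1 F2=2 F3=4; commitIndex=2
Op 7: F0 acks idx 2 -> match: F0=2 F1=1 F2=2 F3=4; commitIndex=2
Op 8: append 2 -> log_len=6
Op 9: append 3 -> log_len=9

Answer: 8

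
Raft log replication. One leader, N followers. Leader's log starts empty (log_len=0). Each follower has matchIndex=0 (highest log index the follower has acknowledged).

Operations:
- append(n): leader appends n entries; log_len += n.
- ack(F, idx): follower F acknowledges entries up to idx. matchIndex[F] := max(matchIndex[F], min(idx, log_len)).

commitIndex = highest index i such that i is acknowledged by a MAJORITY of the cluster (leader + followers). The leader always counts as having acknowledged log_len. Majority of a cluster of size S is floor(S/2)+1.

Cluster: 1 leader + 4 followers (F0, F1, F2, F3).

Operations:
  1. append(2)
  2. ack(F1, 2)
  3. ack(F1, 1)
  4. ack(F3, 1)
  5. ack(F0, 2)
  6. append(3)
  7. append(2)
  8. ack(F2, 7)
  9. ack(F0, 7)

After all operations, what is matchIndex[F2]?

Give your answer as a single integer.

Op 1: append 2 -> log_len=2
Op 2: F1 acks idx 2 -> match: F0=0 F1=2 F2=0 F3=0; commitIndex=0
Op 3: F1 acks idx 1 -> match: F0=0 F1=2 F2=0 F3=0; commitIndex=0
Op 4: F3 acks idx 1 -> match: F0=0 F1=2 F2=0 F3=1; commitIndex=1
Op 5: F0 acks idx 2 -> match: F0=2 F1=2 F2=0 F3=1; commitIndex=2
Op 6: append 3 -> log_len=5
Op 7: append 2 -> log_len=7
Op 8: F2 acks idx 7 -> match: F0=2 F1=2 F2=7 F3=1; commitIndex=2
Op 9: F0 acks idx 7 -> match: F0=7 F1=2 F2=7 F3=1; commitIndex=7

Answer: 7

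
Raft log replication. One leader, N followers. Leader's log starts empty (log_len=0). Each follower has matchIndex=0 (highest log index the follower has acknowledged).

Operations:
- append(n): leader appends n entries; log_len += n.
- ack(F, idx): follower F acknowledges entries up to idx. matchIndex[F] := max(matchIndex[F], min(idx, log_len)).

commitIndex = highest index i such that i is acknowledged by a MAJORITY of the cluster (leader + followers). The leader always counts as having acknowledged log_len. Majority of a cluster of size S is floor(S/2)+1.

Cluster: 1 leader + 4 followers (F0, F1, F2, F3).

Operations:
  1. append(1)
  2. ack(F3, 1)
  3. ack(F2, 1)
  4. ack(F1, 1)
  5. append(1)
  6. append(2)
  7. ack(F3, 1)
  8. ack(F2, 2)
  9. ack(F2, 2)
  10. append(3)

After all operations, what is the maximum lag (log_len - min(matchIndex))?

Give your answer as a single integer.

Answer: 7

Derivation:
Op 1: append 1 -> log_len=1
Op 2: F3 acks idx 1 -> match: F0=0 F1=0 F2=0 F3=1; commitIndex=0
Op 3: F2 acks idx 1 -> match: F0=0 F1=0 F2=1 F3=1; commitIndex=1
Op 4: F1 acks idx 1 -> match: F0=0 F1=1 F2=1 F3=1; commitIndex=1
Op 5: append 1 -> log_len=2
Op 6: append 2 -> log_len=4
Op 7: F3 acks idx 1 -> match: F0=0 F1=1 F2=1 F3=1; commitIndex=1
Op 8: F2 acks idx 2 -> match: F0=0 F1=1 F2=2 F3=1; commitIndex=1
Op 9: F2 acks idx 2 -> match: F0=0 F1=1 F2=2 F3=1; commitIndex=1
Op 10: append 3 -> log_len=7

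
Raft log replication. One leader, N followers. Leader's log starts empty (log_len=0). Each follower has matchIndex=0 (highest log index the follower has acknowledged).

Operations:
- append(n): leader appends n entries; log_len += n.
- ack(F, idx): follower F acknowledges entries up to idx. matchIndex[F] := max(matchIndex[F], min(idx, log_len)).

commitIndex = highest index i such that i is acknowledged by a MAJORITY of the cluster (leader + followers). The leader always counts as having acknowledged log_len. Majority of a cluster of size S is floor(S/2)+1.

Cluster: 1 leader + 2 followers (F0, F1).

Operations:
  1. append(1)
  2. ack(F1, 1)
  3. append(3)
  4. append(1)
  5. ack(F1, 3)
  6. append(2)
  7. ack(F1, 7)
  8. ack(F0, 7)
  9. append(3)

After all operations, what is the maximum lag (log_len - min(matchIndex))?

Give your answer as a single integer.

Answer: 3

Derivation:
Op 1: append 1 -> log_len=1
Op 2: F1 acks idx 1 -> match: F0=0 F1=1; commitIndex=1
Op 3: append 3 -> log_len=4
Op 4: append 1 -> log_len=5
Op 5: F1 acks idx 3 -> match: F0=0 F1=3; commitIndex=3
Op 6: append 2 -> log_len=7
Op 7: F1 acks idx 7 -> match: F0=0 F1=7; commitIndex=7
Op 8: F0 acks idx 7 -> match: F0=7 F1=7; commitIndex=7
Op 9: append 3 -> log_len=10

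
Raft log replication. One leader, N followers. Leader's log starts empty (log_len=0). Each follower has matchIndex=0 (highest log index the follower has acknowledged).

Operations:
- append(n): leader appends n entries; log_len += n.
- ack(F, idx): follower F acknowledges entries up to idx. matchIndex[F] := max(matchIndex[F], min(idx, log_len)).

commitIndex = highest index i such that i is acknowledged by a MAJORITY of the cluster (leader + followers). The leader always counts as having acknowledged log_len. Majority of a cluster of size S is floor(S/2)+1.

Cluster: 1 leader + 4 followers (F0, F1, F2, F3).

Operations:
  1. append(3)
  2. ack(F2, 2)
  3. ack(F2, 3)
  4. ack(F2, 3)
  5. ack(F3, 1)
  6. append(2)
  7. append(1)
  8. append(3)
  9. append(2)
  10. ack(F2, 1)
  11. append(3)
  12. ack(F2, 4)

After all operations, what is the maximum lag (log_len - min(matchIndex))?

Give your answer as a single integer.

Op 1: append 3 -> log_len=3
Op 2: F2 acks idx 2 -> match: F0=0 F1=0 F2=2 F3=0; commitIndex=0
Op 3: F2 acks idx 3 -> match: F0=0 F1=0 F2=3 F3=0; commitIndex=0
Op 4: F2 acks idx 3 -> match: F0=0 F1=0 F2=3 F3=0; commitIndex=0
Op 5: F3 acks idx 1 -> match: F0=0 F1=0 F2=3 F3=1; commitIndex=1
Op 6: append 2 -> log_len=5
Op 7: append 1 -> log_len=6
Op 8: append 3 -> log_len=9
Op 9: append 2 -> log_len=11
Op 10: F2 acks idx 1 -> match: F0=0 F1=0 F2=3 F3=1; commitIndex=1
Op 11: append 3 -> log_len=14
Op 12: F2 acks idx 4 -> match: F0=0 F1=0 F2=4 F3=1; commitIndex=1

Answer: 14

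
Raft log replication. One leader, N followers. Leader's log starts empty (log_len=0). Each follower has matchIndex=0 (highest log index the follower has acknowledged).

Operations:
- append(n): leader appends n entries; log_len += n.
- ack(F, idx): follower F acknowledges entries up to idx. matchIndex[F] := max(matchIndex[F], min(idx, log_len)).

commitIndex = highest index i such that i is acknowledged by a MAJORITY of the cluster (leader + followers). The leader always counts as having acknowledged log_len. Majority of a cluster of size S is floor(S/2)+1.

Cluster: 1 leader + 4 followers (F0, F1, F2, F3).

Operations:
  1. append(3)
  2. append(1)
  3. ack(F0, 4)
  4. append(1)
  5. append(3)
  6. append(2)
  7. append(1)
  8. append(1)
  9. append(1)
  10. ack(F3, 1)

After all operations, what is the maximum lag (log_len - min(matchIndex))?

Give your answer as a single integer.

Answer: 13

Derivation:
Op 1: append 3 -> log_len=3
Op 2: append 1 -> log_len=4
Op 3: F0 acks idx 4 -> match: F0=4 F1=0 F2=0 F3=0; commitIndex=0
Op 4: append 1 -> log_len=5
Op 5: append 3 -> log_len=8
Op 6: append 2 -> log_len=10
Op 7: append 1 -> log_len=11
Op 8: append 1 -> log_len=12
Op 9: append 1 -> log_len=13
Op 10: F3 acks idx 1 -> match: F0=4 F1=0 F2=0 F3=1; commitIndex=1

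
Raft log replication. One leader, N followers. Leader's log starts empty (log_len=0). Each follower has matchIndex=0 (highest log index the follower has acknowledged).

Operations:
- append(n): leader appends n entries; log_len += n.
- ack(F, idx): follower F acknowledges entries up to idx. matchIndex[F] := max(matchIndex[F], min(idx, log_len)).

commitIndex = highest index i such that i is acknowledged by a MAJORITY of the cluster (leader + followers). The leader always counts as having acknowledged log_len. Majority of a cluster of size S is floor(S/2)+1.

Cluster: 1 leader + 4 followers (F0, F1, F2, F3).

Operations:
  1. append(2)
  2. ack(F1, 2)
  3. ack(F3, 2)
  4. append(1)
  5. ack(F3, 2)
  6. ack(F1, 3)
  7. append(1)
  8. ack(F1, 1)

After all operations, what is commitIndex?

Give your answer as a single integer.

Answer: 2

Derivation:
Op 1: append 2 -> log_len=2
Op 2: F1 acks idx 2 -> match: F0=0 F1=2 F2=0 F3=0; commitIndex=0
Op 3: F3 acks idx 2 -> match: F0=0 F1=2 F2=0 F3=2; commitIndex=2
Op 4: append 1 -> log_len=3
Op 5: F3 acks idx 2 -> match: F0=0 F1=2 F2=0 F3=2; commitIndex=2
Op 6: F1 acks idx 3 -> match: F0=0 F1=3 F2=0 F3=2; commitIndex=2
Op 7: append 1 -> log_len=4
Op 8: F1 acks idx 1 -> match: F0=0 F1=3 F2=0 F3=2; commitIndex=2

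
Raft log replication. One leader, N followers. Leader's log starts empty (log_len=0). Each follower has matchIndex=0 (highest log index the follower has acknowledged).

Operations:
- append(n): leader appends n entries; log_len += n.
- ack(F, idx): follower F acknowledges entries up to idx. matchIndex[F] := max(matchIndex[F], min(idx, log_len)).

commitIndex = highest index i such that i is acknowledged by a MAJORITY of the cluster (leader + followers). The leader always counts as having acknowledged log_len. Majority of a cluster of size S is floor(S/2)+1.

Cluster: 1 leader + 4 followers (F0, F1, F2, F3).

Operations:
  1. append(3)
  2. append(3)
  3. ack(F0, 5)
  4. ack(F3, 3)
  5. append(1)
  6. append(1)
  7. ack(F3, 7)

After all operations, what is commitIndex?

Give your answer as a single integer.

Answer: 5

Derivation:
Op 1: append 3 -> log_len=3
Op 2: append 3 -> log_len=6
Op 3: F0 acks idx 5 -> match: F0=5 F1=0 F2=0 F3=0; commitIndex=0
Op 4: F3 acks idx 3 -> match: F0=5 F1=0 F2=0 F3=3; commitIndex=3
Op 5: append 1 -> log_len=7
Op 6: append 1 -> log_len=8
Op 7: F3 acks idx 7 -> match: F0=5 F1=0 F2=0 F3=7; commitIndex=5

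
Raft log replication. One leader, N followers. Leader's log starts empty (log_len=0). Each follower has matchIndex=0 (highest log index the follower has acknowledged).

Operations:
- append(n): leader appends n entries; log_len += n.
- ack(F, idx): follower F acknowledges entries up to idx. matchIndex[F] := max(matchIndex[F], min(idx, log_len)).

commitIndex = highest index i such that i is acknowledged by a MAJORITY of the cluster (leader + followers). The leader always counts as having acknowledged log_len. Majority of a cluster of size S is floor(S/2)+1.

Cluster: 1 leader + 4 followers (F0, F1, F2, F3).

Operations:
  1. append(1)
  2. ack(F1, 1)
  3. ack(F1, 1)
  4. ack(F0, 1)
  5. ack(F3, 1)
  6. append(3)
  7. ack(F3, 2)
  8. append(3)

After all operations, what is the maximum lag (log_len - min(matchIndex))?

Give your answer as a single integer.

Answer: 7

Derivation:
Op 1: append 1 -> log_len=1
Op 2: F1 acks idx 1 -> match: F0=0 F1=1 F2=0 F3=0; commitIndex=0
Op 3: F1 acks idx 1 -> match: F0=0 F1=1 F2=0 F3=0; commitIndex=0
Op 4: F0 acks idx 1 -> match: F0=1 F1=1 F2=0 F3=0; commitIndex=1
Op 5: F3 acks idx 1 -> match: F0=1 F1=1 F2=0 F3=1; commitIndex=1
Op 6: append 3 -> log_len=4
Op 7: F3 acks idx 2 -> match: F0=1 F1=1 F2=0 F3=2; commitIndex=1
Op 8: append 3 -> log_len=7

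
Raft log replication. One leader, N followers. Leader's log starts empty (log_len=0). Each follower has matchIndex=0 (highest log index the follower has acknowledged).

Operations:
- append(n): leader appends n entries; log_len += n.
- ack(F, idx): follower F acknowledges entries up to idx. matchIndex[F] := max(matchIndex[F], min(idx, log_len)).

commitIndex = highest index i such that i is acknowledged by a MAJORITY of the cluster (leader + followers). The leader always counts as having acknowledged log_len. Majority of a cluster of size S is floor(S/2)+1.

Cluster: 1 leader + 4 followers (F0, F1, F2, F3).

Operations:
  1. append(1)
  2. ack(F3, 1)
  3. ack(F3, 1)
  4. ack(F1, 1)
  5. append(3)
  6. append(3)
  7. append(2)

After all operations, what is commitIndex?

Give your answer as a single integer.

Answer: 1

Derivation:
Op 1: append 1 -> log_len=1
Op 2: F3 acks idx 1 -> match: F0=0 F1=0 F2=0 F3=1; commitIndex=0
Op 3: F3 acks idx 1 -> match: F0=0 F1=0 F2=0 F3=1; commitIndex=0
Op 4: F1 acks idx 1 -> match: F0=0 F1=1 F2=0 F3=1; commitIndex=1
Op 5: append 3 -> log_len=4
Op 6: append 3 -> log_len=7
Op 7: append 2 -> log_len=9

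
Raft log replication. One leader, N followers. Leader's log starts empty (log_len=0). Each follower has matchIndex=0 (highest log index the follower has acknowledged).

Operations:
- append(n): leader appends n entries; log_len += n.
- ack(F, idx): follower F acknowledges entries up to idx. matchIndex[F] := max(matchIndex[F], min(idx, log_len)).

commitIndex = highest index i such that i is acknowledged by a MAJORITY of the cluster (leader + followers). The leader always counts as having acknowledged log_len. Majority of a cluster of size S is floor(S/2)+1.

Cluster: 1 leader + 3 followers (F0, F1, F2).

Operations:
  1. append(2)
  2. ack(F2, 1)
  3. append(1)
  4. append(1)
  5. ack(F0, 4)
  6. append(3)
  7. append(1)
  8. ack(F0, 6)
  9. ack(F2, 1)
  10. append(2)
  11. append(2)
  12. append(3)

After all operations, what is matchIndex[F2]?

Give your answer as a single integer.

Answer: 1

Derivation:
Op 1: append 2 -> log_len=2
Op 2: F2 acks idx 1 -> match: F0=0 F1=0 F2=1; commitIndex=0
Op 3: append 1 -> log_len=3
Op 4: append 1 -> log_len=4
Op 5: F0 acks idx 4 -> match: F0=4 F1=0 F2=1; commitIndex=1
Op 6: append 3 -> log_len=7
Op 7: append 1 -> log_len=8
Op 8: F0 acks idx 6 -> match: F0=6 F1=0 F2=1; commitIndex=1
Op 9: F2 acks idx 1 -> match: F0=6 F1=0 F2=1; commitIndex=1
Op 10: append 2 -> log_len=10
Op 11: append 2 -> log_len=12
Op 12: append 3 -> log_len=15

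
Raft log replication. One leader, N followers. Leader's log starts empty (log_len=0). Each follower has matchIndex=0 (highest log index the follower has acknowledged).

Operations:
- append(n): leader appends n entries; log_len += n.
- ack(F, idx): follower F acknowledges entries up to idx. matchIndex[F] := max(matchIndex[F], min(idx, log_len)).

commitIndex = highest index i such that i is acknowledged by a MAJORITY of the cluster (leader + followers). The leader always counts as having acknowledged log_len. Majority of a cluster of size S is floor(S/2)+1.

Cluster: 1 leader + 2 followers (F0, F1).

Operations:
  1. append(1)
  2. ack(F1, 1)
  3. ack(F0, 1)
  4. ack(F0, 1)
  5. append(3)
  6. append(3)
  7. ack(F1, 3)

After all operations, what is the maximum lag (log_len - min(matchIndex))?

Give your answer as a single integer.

Answer: 6

Derivation:
Op 1: append 1 -> log_len=1
Op 2: F1 acks idx 1 -> match: F0=0 F1=1; commitIndex=1
Op 3: F0 acks idx 1 -> match: F0=1 F1=1; commitIndex=1
Op 4: F0 acks idx 1 -> match: F0=1 F1=1; commitIndex=1
Op 5: append 3 -> log_len=4
Op 6: append 3 -> log_len=7
Op 7: F1 acks idx 3 -> match: F0=1 F1=3; commitIndex=3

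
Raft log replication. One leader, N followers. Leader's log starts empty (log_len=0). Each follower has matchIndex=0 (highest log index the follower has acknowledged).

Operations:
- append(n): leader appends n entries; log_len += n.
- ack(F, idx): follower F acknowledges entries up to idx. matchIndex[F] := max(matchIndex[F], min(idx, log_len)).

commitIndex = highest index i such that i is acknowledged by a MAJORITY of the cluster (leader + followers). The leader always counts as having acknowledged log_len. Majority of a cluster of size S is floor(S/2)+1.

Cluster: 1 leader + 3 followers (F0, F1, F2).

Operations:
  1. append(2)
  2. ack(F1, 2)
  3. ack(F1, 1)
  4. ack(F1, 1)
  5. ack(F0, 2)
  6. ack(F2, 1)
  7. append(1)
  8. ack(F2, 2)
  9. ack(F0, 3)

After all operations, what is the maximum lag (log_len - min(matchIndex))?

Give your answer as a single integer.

Answer: 1

Derivation:
Op 1: append 2 -> log_len=2
Op 2: F1 acks idx 2 -> match: F0=0 F1=2 F2=0; commitIndex=0
Op 3: F1 acks idx 1 -> match: F0=0 F1=2 F2=0; commitIndex=0
Op 4: F1 acks idx 1 -> match: F0=0 F1=2 F2=0; commitIndex=0
Op 5: F0 acks idx 2 -> match: F0=2 F1=2 F2=0; commitIndex=2
Op 6: F2 acks idx 1 -> match: F0=2 F1=2 F2=1; commitIndex=2
Op 7: append 1 -> log_len=3
Op 8: F2 acks idx 2 -> match: F0=2 F1=2 F2=2; commitIndex=2
Op 9: F0 acks idx 3 -> match: F0=3 F1=2 F2=2; commitIndex=2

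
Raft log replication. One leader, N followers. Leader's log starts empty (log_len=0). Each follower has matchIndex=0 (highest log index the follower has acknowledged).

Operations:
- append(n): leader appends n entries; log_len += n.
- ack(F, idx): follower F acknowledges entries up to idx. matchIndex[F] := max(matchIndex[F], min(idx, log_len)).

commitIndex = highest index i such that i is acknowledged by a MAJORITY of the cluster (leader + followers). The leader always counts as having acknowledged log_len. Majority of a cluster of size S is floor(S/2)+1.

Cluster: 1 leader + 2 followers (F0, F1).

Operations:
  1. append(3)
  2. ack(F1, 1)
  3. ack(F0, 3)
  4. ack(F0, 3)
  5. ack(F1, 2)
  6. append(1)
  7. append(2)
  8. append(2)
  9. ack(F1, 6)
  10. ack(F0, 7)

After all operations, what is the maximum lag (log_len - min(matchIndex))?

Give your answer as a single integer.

Op 1: append 3 -> log_len=3
Op 2: F1 acks idx 1 -> match: F0=0 F1=1; commitIndex=1
Op 3: F0 acks idx 3 -> match: F0=3 F1=1; commitIndex=3
Op 4: F0 acks idx 3 -> match: F0=3 F1=1; commitIndex=3
Op 5: F1 acks idx 2 -> match: F0=3 F1=2; commitIndex=3
Op 6: append 1 -> log_len=4
Op 7: append 2 -> log_len=6
Op 8: append 2 -> log_len=8
Op 9: F1 acks idx 6 -> match: F0=3 F1=6; commitIndex=6
Op 10: F0 acks idx 7 -> match: F0=7 F1=6; commitIndex=7

Answer: 2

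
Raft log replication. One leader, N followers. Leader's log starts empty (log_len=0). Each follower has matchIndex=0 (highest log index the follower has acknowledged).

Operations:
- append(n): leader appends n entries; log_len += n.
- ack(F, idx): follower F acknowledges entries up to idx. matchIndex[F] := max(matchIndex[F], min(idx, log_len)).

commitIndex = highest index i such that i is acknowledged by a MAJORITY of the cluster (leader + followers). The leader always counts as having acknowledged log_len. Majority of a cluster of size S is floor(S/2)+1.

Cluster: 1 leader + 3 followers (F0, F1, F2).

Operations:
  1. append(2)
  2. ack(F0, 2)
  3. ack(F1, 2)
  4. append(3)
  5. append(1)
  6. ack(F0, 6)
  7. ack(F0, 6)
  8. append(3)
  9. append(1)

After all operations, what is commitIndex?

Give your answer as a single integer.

Op 1: append 2 -> log_len=2
Op 2: F0 acks idx 2 -> match: F0=2 F1=0 F2=0; commitIndex=0
Op 3: F1 acks idx 2 -> match: F0=2 F1=2 F2=0; commitIndex=2
Op 4: append 3 -> log_len=5
Op 5: append 1 -> log_len=6
Op 6: F0 acks idx 6 -> match: F0=6 F1=2 F2=0; commitIndex=2
Op 7: F0 acks idx 6 -> match: F0=6 F1=2 F2=0; commitIndex=2
Op 8: append 3 -> log_len=9
Op 9: append 1 -> log_len=10

Answer: 2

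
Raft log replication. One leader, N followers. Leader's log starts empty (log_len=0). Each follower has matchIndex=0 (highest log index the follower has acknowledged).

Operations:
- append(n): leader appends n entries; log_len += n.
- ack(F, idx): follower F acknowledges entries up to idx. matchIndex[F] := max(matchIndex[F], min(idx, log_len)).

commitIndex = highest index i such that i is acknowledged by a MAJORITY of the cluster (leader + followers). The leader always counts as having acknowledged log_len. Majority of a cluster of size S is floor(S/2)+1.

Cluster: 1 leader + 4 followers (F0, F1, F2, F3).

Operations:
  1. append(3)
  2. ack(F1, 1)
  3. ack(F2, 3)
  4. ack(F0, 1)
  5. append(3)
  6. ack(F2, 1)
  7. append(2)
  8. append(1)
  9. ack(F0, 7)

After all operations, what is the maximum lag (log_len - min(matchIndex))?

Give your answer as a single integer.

Answer: 9

Derivation:
Op 1: append 3 -> log_len=3
Op 2: F1 acks idx 1 -> match: F0=0 F1=1 F2=0 F3=0; commitIndex=0
Op 3: F2 acks idx 3 -> match: F0=0 F1=1 F2=3 F3=0; commitIndex=1
Op 4: F0 acks idx 1 -> match: F0=1 F1=1 F2=3 F3=0; commitIndex=1
Op 5: append 3 -> log_len=6
Op 6: F2 acks idx 1 -> match: F0=1 F1=1 F2=3 F3=0; commitIndex=1
Op 7: append 2 -> log_len=8
Op 8: append 1 -> log_len=9
Op 9: F0 acks idx 7 -> match: F0=7 F1=1 F2=3 F3=0; commitIndex=3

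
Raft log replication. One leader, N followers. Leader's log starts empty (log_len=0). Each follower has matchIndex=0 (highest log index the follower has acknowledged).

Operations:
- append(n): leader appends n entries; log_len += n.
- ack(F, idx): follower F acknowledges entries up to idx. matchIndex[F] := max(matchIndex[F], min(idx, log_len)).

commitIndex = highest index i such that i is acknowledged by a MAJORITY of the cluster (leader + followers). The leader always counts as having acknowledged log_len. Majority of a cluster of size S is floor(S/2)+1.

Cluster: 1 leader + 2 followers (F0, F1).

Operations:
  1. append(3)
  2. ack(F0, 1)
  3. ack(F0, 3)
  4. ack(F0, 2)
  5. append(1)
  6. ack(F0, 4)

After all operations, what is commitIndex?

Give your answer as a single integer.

Answer: 4

Derivation:
Op 1: append 3 -> log_len=3
Op 2: F0 acks idx 1 -> match: F0=1 F1=0; commitIndex=1
Op 3: F0 acks idx 3 -> match: F0=3 F1=0; commitIndex=3
Op 4: F0 acks idx 2 -> match: F0=3 F1=0; commitIndex=3
Op 5: append 1 -> log_len=4
Op 6: F0 acks idx 4 -> match: F0=4 F1=0; commitIndex=4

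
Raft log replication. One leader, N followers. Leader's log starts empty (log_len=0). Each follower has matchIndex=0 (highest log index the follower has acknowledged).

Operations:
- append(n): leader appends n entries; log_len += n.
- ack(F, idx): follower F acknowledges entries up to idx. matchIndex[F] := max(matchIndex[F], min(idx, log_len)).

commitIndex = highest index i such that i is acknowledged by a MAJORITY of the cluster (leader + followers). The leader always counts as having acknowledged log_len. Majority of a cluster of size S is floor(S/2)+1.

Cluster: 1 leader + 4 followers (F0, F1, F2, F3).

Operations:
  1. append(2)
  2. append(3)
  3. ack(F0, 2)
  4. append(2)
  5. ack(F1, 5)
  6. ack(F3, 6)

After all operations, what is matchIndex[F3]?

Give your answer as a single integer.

Answer: 6

Derivation:
Op 1: append 2 -> log_len=2
Op 2: append 3 -> log_len=5
Op 3: F0 acks idx 2 -> match: F0=2 F1=0 F2=0 F3=0; commitIndex=0
Op 4: append 2 -> log_len=7
Op 5: F1 acks idx 5 -> match: F0=2 F1=5 F2=0 F3=0; commitIndex=2
Op 6: F3 acks idx 6 -> match: F0=2 F1=5 F2=0 F3=6; commitIndex=5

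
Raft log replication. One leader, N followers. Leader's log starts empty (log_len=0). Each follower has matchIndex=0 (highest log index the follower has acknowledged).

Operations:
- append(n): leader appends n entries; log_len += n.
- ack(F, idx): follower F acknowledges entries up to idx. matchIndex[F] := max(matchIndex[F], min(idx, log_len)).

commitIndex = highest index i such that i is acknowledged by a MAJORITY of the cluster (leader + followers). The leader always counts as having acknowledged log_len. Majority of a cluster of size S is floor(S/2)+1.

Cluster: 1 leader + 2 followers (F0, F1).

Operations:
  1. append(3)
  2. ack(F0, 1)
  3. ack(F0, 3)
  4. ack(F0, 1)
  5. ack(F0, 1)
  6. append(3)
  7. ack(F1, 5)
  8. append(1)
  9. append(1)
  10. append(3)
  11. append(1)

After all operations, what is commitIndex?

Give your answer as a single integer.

Op 1: append 3 -> log_len=3
Op 2: F0 acks idx 1 -> match: F0=1 F1=0; commitIndex=1
Op 3: F0 acks idx 3 -> match: F0=3 F1=0; commitIndex=3
Op 4: F0 acks idx 1 -> match: F0=3 F1=0; commitIndex=3
Op 5: F0 acks idx 1 -> match: F0=3 F1=0; commitIndex=3
Op 6: append 3 -> log_len=6
Op 7: F1 acks idx 5 -> match: F0=3 F1=5; commitIndex=5
Op 8: append 1 -> log_len=7
Op 9: append 1 -> log_len=8
Op 10: append 3 -> log_len=11
Op 11: append 1 -> log_len=12

Answer: 5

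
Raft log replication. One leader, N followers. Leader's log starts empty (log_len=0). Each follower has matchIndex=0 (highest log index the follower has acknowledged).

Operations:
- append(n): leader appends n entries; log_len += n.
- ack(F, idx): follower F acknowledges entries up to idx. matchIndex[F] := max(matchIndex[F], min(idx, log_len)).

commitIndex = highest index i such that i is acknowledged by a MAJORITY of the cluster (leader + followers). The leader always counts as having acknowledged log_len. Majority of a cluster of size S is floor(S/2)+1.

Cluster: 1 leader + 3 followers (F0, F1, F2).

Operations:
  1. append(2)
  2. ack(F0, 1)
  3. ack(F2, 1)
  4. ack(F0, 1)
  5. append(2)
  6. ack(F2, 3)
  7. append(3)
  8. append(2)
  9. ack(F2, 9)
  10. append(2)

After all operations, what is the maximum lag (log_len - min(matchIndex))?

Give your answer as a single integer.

Op 1: append 2 -> log_len=2
Op 2: F0 acks idx 1 -> match: F0=1 F1=0 F2=0; commitIndex=0
Op 3: F2 acks idx 1 -> match: F0=1 F1=0 F2=1; commitIndex=1
Op 4: F0 acks idx 1 -> match: F0=1 F1=0 F2=1; commitIndex=1
Op 5: append 2 -> log_len=4
Op 6: F2 acks idx 3 -> match: F0=1 F1=0 F2=3; commitIndex=1
Op 7: append 3 -> log_len=7
Op 8: append 2 -> log_len=9
Op 9: F2 acks idx 9 -> match: F0=1 F1=0 F2=9; commitIndex=1
Op 10: append 2 -> log_len=11

Answer: 11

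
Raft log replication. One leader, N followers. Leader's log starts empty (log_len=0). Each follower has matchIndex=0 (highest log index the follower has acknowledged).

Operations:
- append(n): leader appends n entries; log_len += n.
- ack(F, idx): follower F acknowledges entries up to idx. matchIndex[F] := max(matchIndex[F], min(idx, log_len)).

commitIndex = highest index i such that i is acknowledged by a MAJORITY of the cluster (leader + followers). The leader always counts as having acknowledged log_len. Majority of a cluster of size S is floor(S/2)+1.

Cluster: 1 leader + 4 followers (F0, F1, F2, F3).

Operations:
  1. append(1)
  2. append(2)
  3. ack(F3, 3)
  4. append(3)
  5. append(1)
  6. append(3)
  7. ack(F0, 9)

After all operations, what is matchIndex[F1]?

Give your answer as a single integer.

Answer: 0

Derivation:
Op 1: append 1 -> log_len=1
Op 2: append 2 -> log_len=3
Op 3: F3 acks idx 3 -> match: F0=0 F1=0 F2=0 F3=3; commitIndex=0
Op 4: append 3 -> log_len=6
Op 5: append 1 -> log_len=7
Op 6: append 3 -> log_len=10
Op 7: F0 acks idx 9 -> match: F0=9 F1=0 F2=0 F3=3; commitIndex=3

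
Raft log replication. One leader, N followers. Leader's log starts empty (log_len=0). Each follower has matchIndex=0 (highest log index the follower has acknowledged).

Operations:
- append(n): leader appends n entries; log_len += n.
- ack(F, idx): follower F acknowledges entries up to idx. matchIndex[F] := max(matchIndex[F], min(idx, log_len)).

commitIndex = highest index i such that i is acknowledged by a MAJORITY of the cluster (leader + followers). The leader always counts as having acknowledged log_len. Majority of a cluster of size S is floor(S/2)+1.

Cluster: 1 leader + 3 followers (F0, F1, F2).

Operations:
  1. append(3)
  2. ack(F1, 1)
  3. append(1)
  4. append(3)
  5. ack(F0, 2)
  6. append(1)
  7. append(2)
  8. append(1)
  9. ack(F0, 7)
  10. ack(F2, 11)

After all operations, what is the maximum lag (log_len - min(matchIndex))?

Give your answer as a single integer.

Op 1: append 3 -> log_len=3
Op 2: F1 acks idx 1 -> match: F0=0 F1=1 F2=0; commitIndex=0
Op 3: append 1 -> log_len=4
Op 4: append 3 -> log_len=7
Op 5: F0 acks idx 2 -> match: F0=2 F1=1 F2=0; commitIndex=1
Op 6: append 1 -> log_len=8
Op 7: append 2 -> log_len=10
Op 8: append 1 -> log_len=11
Op 9: F0 acks idx 7 -> match: F0=7 F1=1 F2=0; commitIndex=1
Op 10: F2 acks idx 11 -> match: F0=7 F1=1 F2=11; commitIndex=7

Answer: 10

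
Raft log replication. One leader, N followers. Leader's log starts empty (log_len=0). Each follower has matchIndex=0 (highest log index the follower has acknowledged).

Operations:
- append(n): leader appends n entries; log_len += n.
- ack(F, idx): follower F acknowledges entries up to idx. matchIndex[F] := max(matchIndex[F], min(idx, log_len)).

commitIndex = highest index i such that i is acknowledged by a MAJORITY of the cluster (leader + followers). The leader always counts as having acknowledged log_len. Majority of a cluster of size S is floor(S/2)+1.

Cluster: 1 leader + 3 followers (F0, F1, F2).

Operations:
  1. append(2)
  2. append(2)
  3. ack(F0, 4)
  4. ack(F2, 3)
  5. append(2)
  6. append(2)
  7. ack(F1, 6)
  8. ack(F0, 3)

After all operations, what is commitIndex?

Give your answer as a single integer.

Answer: 4

Derivation:
Op 1: append 2 -> log_len=2
Op 2: append 2 -> log_len=4
Op 3: F0 acks idx 4 -> match: F0=4 F1=0 F2=0; commitIndex=0
Op 4: F2 acks idx 3 -> match: F0=4 F1=0 F2=3; commitIndex=3
Op 5: append 2 -> log_len=6
Op 6: append 2 -> log_len=8
Op 7: F1 acks idx 6 -> match: F0=4 F1=6 F2=3; commitIndex=4
Op 8: F0 acks idx 3 -> match: F0=4 F1=6 F2=3; commitIndex=4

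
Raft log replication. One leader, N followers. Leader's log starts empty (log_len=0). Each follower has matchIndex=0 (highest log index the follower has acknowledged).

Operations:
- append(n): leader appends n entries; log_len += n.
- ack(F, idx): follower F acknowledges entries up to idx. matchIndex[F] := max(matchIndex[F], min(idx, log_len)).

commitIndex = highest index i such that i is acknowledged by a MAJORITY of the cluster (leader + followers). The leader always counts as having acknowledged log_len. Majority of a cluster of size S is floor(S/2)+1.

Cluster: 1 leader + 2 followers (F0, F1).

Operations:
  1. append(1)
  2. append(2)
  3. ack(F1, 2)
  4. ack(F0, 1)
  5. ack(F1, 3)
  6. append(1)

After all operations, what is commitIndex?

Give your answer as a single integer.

Op 1: append 1 -> log_len=1
Op 2: append 2 -> log_len=3
Op 3: F1 acks idx 2 -> match: F0=0 F1=2; commitIndex=2
Op 4: F0 acks idx 1 -> match: F0=1 F1=2; commitIndex=2
Op 5: F1 acks idx 3 -> match: F0=1 F1=3; commitIndex=3
Op 6: append 1 -> log_len=4

Answer: 3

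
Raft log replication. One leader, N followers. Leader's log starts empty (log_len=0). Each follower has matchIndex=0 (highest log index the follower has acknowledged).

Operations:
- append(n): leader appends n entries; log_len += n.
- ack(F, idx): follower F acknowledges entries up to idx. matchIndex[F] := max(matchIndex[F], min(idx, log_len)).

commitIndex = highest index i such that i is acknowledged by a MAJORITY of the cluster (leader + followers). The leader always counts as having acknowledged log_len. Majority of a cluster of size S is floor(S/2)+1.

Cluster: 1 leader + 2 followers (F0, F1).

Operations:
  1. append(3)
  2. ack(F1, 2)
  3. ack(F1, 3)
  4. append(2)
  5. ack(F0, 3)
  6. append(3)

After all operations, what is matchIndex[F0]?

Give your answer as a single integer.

Answer: 3

Derivation:
Op 1: append 3 -> log_len=3
Op 2: F1 acks idx 2 -> match: F0=0 F1=2; commitIndex=2
Op 3: F1 acks idx 3 -> match: F0=0 F1=3; commitIndex=3
Op 4: append 2 -> log_len=5
Op 5: F0 acks idx 3 -> match: F0=3 F1=3; commitIndex=3
Op 6: append 3 -> log_len=8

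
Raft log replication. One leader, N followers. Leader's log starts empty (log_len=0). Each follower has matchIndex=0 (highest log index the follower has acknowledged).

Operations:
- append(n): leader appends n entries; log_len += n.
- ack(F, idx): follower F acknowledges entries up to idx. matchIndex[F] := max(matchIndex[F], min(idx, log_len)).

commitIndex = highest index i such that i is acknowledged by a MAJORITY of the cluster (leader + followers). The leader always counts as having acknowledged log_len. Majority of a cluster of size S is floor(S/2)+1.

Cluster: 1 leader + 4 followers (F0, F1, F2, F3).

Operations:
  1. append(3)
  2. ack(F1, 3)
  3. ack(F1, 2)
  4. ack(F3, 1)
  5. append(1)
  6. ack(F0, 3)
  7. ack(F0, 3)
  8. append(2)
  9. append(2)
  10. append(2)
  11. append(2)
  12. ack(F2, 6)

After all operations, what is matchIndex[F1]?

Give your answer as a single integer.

Answer: 3

Derivation:
Op 1: append 3 -> log_len=3
Op 2: F1 acks idx 3 -> match: F0=0 F1=3 F2=0 F3=0; commitIndex=0
Op 3: F1 acks idx 2 -> match: F0=0 F1=3 F2=0 F3=0; commitIndex=0
Op 4: F3 acks idx 1 -> match: F0=0 F1=3 F2=0 F3=1; commitIndex=1
Op 5: append 1 -> log_len=4
Op 6: F0 acks idx 3 -> match: F0=3 F1=3 F2=0 F3=1; commitIndex=3
Op 7: F0 acks idx 3 -> match: F0=3 F1=3 F2=0 F3=1; commitIndex=3
Op 8: append 2 -> log_len=6
Op 9: append 2 -> log_len=8
Op 10: append 2 -> log_len=10
Op 11: append 2 -> log_len=12
Op 12: F2 acks idx 6 -> match: F0=3 F1=3 F2=6 F3=1; commitIndex=3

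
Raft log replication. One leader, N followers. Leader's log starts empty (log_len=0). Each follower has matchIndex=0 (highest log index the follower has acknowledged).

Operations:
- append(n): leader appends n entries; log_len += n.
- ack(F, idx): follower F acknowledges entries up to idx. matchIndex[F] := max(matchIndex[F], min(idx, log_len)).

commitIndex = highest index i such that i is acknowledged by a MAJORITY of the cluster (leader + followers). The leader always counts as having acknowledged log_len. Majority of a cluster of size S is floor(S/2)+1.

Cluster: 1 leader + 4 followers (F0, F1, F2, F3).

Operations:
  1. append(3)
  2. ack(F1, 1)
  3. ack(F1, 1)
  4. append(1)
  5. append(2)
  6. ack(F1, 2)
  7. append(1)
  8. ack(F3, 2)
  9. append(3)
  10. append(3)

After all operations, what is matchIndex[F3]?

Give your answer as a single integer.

Op 1: append 3 -> log_len=3
Op 2: F1 acks idx 1 -> match: F0=0 F1=1 F2=0 F3=0; commitIndex=0
Op 3: F1 acks idx 1 -> match: F0=0 F1=1 F2=0 F3=0; commitIndex=0
Op 4: append 1 -> log_len=4
Op 5: append 2 -> log_len=6
Op 6: F1 acks idx 2 -> match: F0=0 F1=2 F2=0 F3=0; commitIndex=0
Op 7: append 1 -> log_len=7
Op 8: F3 acks idx 2 -> match: F0=0 F1=2 F2=0 F3=2; commitIndex=2
Op 9: append 3 -> log_len=10
Op 10: append 3 -> log_len=13

Answer: 2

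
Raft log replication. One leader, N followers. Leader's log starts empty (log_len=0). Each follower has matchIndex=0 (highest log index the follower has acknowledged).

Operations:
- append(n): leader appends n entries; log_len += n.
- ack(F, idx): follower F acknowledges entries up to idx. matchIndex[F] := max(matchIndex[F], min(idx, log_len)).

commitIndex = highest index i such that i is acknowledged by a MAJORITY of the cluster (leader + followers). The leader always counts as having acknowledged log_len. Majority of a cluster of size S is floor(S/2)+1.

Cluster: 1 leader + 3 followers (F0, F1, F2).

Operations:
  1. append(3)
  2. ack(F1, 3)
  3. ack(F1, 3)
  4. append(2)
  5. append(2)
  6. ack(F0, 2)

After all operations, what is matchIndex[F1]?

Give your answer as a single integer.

Op 1: append 3 -> log_len=3
Op 2: F1 acks idx 3 -> match: F0=0 F1=3 F2=0; commitIndex=0
Op 3: F1 acks idx 3 -> match: F0=0 F1=3 F2=0; commitIndex=0
Op 4: append 2 -> log_len=5
Op 5: append 2 -> log_len=7
Op 6: F0 acks idx 2 -> match: F0=2 F1=3 F2=0; commitIndex=2

Answer: 3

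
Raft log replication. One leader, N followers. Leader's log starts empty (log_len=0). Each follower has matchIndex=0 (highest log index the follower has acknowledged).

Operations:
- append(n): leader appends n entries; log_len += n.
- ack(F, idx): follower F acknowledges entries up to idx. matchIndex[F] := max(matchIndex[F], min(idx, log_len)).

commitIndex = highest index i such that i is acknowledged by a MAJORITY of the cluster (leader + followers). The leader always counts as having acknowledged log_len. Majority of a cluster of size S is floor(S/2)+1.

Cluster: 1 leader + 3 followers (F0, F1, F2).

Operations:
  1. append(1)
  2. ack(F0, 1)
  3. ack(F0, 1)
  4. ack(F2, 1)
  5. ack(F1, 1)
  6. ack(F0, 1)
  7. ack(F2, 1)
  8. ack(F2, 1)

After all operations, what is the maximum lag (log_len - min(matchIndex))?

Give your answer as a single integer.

Op 1: append 1 -> log_len=1
Op 2: F0 acks idx 1 -> match: F0=1 F1=0 F2=0; commitIndex=0
Op 3: F0 acks idx 1 -> match: F0=1 F1=0 F2=0; commitIndex=0
Op 4: F2 acks idx 1 -> match: F0=1 F1=0 F2=1; commitIndex=1
Op 5: F1 acks idx 1 -> match: F0=1 F1=1 F2=1; commitIndex=1
Op 6: F0 acks idx 1 -> match: F0=1 F1=1 F2=1; commitIndex=1
Op 7: F2 acks idx 1 -> match: F0=1 F1=1 F2=1; commitIndex=1
Op 8: F2 acks idx 1 -> match: F0=1 F1=1 F2=1; commitIndex=1

Answer: 0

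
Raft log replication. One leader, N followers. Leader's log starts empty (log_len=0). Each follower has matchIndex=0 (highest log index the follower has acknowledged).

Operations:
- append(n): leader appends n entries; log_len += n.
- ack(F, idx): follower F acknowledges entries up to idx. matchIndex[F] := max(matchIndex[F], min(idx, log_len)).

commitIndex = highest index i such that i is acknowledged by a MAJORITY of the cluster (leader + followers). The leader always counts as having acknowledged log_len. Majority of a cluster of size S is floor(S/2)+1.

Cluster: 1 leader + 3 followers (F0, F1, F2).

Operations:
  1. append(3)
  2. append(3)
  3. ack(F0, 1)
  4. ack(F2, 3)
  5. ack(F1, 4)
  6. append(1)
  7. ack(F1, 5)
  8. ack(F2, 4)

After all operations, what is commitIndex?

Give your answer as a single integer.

Op 1: append 3 -> log_len=3
Op 2: append 3 -> log_len=6
Op 3: F0 acks idx 1 -> match: F0=1 F1=0 F2=0; commitIndex=0
Op 4: F2 acks idx 3 -> match: F0=1 F1=0 F2=3; commitIndex=1
Op 5: F1 acks idx 4 -> match: F0=1 F1=4 F2=3; commitIndex=3
Op 6: append 1 -> log_len=7
Op 7: F1 acks idx 5 -> match: F0=1 F1=5 F2=3; commitIndex=3
Op 8: F2 acks idx 4 -> match: F0=1 F1=5 F2=4; commitIndex=4

Answer: 4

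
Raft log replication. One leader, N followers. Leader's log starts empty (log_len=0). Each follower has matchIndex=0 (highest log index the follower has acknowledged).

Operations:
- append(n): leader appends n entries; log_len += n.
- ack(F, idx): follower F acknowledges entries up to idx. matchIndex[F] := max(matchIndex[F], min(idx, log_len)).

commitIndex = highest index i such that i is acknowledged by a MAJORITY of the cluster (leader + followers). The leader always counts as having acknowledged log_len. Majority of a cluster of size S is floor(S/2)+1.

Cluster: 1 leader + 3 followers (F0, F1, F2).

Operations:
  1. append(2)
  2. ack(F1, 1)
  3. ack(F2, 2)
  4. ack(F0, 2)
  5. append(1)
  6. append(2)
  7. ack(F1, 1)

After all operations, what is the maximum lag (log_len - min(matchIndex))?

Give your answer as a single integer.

Answer: 4

Derivation:
Op 1: append 2 -> log_len=2
Op 2: F1 acks idx 1 -> match: F0=0 F1=1 F2=0; commitIndex=0
Op 3: F2 acks idx 2 -> match: F0=0 F1=1 F2=2; commitIndex=1
Op 4: F0 acks idx 2 -> match: F0=2 F1=1 F2=2; commitIndex=2
Op 5: append 1 -> log_len=3
Op 6: append 2 -> log_len=5
Op 7: F1 acks idx 1 -> match: F0=2 F1=1 F2=2; commitIndex=2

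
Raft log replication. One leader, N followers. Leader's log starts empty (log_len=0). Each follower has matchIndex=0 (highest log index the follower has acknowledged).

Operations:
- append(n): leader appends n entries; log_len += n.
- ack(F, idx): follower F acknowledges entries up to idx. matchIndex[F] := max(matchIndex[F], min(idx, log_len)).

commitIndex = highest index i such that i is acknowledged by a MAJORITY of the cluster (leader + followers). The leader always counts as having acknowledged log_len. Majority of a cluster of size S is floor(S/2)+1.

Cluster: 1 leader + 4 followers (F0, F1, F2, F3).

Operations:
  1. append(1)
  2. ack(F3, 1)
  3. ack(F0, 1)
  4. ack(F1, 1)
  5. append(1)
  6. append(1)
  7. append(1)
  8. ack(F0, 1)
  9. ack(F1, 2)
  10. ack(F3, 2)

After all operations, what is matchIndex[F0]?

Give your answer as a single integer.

Op 1: append 1 -> log_len=1
Op 2: F3 acks idx 1 -> match: F0=0 F1=0 F2=0 F3=1; commitIndex=0
Op 3: F0 acks idx 1 -> match: F0=1 F1=0 F2=0 F3=1; commitIndex=1
Op 4: F1 acks idx 1 -> match: F0=1 F1=1 F2=0 F3=1; commitIndex=1
Op 5: append 1 -> log_len=2
Op 6: append 1 -> log_len=3
Op 7: append 1 -> log_len=4
Op 8: F0 acks idx 1 -> match: F0=1 F1=1 F2=0 F3=1; commitIndex=1
Op 9: F1 acks idx 2 -> match: F0=1 F1=2 F2=0 F3=1; commitIndex=1
Op 10: F3 acks idx 2 -> match: F0=1 F1=2 F2=0 F3=2; commitIndex=2

Answer: 1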